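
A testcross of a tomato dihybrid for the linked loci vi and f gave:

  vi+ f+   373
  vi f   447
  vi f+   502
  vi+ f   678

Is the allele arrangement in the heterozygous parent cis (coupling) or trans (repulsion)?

trans

The two most frequent classes are vi+ f (678) and vi f+ (502); these are the parental (non-recombinant) types.
So the F1 carried vi+ f on one chromosome and vi f+ on the other — the recessive alleles are on opposite chromosomes (trans / repulsion).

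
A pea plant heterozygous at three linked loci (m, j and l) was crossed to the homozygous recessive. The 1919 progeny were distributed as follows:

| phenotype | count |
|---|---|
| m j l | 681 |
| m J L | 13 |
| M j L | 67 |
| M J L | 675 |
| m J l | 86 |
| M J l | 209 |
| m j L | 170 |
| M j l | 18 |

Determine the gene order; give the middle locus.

The two most frequent reciprocal classes, M J L and m j l, are the parental types, so the F1 was M J L / m j l.
The two rarest classes, m J L and M j l, are the double crossovers. Comparing them with the parentals, only the m allele has switched, so m is the middle locus and the order is l – m – j.

m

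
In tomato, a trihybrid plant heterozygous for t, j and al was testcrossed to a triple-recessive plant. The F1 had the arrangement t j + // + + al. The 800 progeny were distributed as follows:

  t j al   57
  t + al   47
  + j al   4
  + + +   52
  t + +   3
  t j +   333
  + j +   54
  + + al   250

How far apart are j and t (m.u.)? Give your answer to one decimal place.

13.5 m.u.

The two rarest classes, t + + and + j al, are the double crossovers. Comparing them with the parentals, only the j allele has switched, so j is the middle locus and the order is al – j – t.
Crossovers in the j–t interval produce the single-crossover classes + j + and t + al (54 + 47 = 101) plus the double crossovers (7).
RF(j–t) = (101 + 7) / 800 = 108/800 = 0.1350 → 13.5 m.u.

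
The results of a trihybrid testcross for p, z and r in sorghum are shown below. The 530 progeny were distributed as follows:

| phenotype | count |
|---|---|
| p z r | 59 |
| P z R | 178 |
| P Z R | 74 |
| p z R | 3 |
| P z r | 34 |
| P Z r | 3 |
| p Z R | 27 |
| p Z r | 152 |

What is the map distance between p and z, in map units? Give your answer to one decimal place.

The two most frequent reciprocal classes, p Z r and P z R, are the parental types, so the F1 was p Z r / P z R.
The two rarest classes, P Z r and p z R, are the double crossovers. Comparing them with the parentals, only the p allele has switched, so p is the middle locus and the order is z – p – r.
Crossovers in the z–p interval produce the single-crossover classes p z r and P Z R (59 + 74 = 133) plus the double crossovers (6).
RF(z–p) = (133 + 6) / 530 = 139/530 = 0.2623 → 26.2 map units.

26.2 map units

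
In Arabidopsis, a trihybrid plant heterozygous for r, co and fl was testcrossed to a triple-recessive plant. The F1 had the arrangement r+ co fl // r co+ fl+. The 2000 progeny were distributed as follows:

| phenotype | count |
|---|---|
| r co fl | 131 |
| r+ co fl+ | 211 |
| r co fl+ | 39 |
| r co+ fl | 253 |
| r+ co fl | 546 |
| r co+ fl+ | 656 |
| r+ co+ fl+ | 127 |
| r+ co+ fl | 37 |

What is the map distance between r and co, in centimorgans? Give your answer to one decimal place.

The two rarest classes, r+ co+ fl and r co fl+, are the double crossovers. Comparing them with the parentals, only the co allele has switched, so co is the middle locus and the order is r – co – fl.
Crossovers in the r–co interval produce the single-crossover classes r co fl and r+ co+ fl+ (131 + 127 = 258) plus the double crossovers (76).
RF(r–co) = (258 + 76) / 2000 = 334/2000 = 0.1670 → 16.7 centimorgans.

16.7 centimorgans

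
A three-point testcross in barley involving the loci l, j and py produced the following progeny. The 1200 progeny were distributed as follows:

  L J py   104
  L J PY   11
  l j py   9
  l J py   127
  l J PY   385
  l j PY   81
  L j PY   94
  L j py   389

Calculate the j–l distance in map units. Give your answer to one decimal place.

The two most frequent reciprocal classes, l J PY and L j py, are the parental types, so the F1 was l J PY / L j py.
The two rarest classes, L J PY and l j py, are the double crossovers. Comparing them with the parentals, only the l allele has switched, so l is the middle locus and the order is j – l – py.
Crossovers in the j–l interval produce the single-crossover classes l j PY and L J py (81 + 104 = 185) plus the double crossovers (20).
RF(j–l) = (185 + 20) / 1200 = 205/1200 = 0.1708 → 17.1 map units.

17.1 map units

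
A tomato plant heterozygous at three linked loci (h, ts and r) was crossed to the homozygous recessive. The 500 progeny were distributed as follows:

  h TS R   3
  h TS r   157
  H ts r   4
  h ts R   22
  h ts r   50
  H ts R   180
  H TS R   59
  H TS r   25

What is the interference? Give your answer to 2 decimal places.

0.44

The two most frequent reciprocal classes, H ts R and h TS r, are the parental types, so the F1 was H ts R / h TS r.
The two rarest classes, H ts r and h TS R, are the double crossovers. Comparing them with the parentals, only the r allele has switched, so r is the middle locus and the order is ts – r – h.
ts–r: (109 + 7)/500 = 0.2320; r–h: (47 + 7)/500 = 0.1080.
Expected DCO frequency = 0.2320 × 0.1080 ≈ 0.02506; observed = 7/500 ≈ 0.01400.
Coefficient of coincidence = 0.01400/0.02506 ≈ 0.56; interference = 1 − 0.56 = 0.44.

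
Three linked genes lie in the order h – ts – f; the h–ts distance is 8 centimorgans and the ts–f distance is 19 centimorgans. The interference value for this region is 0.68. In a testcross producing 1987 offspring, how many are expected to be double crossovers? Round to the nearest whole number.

10

Map distances give recombination frequencies of 0.080 and 0.190 for the two intervals.
With interference 0.68 (so coincidence = 0.32), expected double-crossover frequency = 0.080 × 0.190 × 0.32 = 0.00486.
Expected number = 0.00486 × 1987 = 9.66 ≈ 10.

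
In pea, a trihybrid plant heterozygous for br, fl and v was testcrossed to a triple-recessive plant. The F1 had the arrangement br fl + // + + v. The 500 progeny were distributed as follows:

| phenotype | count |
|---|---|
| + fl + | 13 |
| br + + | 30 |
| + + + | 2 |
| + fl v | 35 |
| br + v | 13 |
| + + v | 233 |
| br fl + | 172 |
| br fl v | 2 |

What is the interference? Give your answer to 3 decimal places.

The two rarest classes, br fl v and + + +, are the double crossovers. Comparing them with the parentals, only the v allele has switched, so v is the middle locus and the order is fl – v – br.
fl–v: (65 + 4)/500 = 0.1380; v–br: (26 + 4)/500 = 0.0600.
Expected DCO frequency = 0.1380 × 0.0600 ≈ 0.00828; observed = 4/500 ≈ 0.00800.
Coefficient of coincidence = 0.00800/0.00828 ≈ 0.966; interference = 1 − 0.966 = 0.034.

0.034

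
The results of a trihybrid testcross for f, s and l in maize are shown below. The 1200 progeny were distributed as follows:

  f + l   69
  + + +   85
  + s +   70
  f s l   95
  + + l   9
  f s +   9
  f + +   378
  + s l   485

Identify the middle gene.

s

The two most frequent reciprocal classes, + s l and f + +, are the parental types, so the F1 was + s l / f + +.
The two rarest classes, + + l and f s +, are the double crossovers. Comparing them with the parentals, only the s allele has switched, so s is the middle locus and the order is l – s – f.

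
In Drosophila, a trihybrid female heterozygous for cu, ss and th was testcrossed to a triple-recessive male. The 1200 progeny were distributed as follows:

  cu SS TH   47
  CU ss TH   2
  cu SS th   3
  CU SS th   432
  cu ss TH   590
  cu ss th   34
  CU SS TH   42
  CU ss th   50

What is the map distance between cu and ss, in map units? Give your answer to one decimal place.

8.5 map units

The two most frequent reciprocal classes, CU SS th and cu ss TH, are the parental types, so the F1 was CU SS th / cu ss TH.
The two rarest classes, cu SS th and CU ss TH, are the double crossovers. Comparing them with the parentals, only the cu allele has switched, so cu is the middle locus and the order is ss – cu – th.
Crossovers in the ss–cu interval produce the single-crossover classes CU ss th and cu SS TH (50 + 47 = 97) plus the double crossovers (5).
RF(ss–cu) = (97 + 5) / 1200 = 102/1200 = 0.0850 → 8.5 map units.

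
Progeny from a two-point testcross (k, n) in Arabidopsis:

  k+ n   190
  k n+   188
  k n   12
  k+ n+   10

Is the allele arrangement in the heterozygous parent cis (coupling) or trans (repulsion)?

trans

The two most frequent classes are k+ n (190) and k n+ (188); these are the parental (non-recombinant) types.
So the F1 carried k+ n on one chromosome and k n+ on the other — the recessive alleles are on opposite chromosomes (trans / repulsion).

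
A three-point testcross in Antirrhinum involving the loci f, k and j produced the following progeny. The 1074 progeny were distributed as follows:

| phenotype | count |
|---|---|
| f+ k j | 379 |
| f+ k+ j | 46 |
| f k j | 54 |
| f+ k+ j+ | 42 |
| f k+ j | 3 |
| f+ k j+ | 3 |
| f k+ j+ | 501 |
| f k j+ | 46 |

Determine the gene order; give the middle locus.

j

The two most frequent reciprocal classes, f+ k j and f k+ j+, are the parental types, so the F1 was f+ k j / f k+ j+.
The two rarest classes, f+ k j+ and f k+ j, are the double crossovers. Comparing them with the parentals, only the j allele has switched, so j is the middle locus and the order is k – j – f.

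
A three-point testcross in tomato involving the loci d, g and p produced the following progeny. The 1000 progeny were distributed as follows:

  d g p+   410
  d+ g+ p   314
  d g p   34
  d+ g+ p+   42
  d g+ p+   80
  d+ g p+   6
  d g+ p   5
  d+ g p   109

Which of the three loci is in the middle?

The two most frequent reciprocal classes, d g p+ and d+ g+ p, are the parental types, so the F1 was d g p+ / d+ g+ p.
The two rarest classes, d+ g p+ and d g+ p, are the double crossovers. Comparing them with the parentals, only the d allele has switched, so d is the middle locus and the order is g – d – p.

d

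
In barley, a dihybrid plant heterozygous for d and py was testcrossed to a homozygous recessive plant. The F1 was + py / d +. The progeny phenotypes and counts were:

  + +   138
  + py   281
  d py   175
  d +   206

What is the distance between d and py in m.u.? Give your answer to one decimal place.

The recombinant classes are + + and d py: 138 + 175 = 313.
Recombination frequency = 313/800 = 0.3912 ≈ 39.1%, i.e. 39.1 m.u.

39.1 m.u.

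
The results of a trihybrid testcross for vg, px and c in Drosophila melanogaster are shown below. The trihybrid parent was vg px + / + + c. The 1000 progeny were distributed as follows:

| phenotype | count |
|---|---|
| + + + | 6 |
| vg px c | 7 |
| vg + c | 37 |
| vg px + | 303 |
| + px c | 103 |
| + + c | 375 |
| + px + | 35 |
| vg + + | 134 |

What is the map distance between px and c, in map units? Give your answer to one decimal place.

25.0 map units

The two rarest classes, vg px c and + + +, are the double crossovers. Comparing them with the parentals, only the c allele has switched, so c is the middle locus and the order is px – c – vg.
Crossovers in the px–c interval produce the single-crossover classes vg + + and + px c (134 + 103 = 237) plus the double crossovers (13).
RF(px–c) = (237 + 13) / 1000 = 250/1000 = 0.2500 → 25.0 map units.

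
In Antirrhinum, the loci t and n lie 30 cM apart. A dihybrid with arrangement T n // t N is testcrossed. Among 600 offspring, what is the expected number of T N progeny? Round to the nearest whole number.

90

A map distance of 30 cM corresponds to a recombination frequency of 0.300.
The F1 is T n / t N, so T N is a recombinant gamete class with expected frequency r/2 = 0.300/2 = 0.1500.
Expected number = 0.1500 × 600 = 90.00 ≈ 90.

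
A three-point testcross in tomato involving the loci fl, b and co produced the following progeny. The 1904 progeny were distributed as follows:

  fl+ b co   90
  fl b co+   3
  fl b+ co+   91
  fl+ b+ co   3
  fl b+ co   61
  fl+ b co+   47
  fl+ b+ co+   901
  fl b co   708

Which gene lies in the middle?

The two most frequent reciprocal classes, fl+ b+ co+ and fl b co, are the parental types, so the F1 was fl+ b+ co+ / fl b co.
The two rarest classes, fl+ b+ co and fl b co+, are the double crossovers. Comparing them with the parentals, only the co allele has switched, so co is the middle locus and the order is b – co – fl.

co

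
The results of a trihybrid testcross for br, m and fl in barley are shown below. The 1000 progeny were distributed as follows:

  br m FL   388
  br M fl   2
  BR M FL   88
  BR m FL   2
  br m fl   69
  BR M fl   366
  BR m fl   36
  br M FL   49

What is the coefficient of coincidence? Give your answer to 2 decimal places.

0.28

The two most frequent reciprocal classes, br m FL and BR M fl, are the parental types, so the F1 was br m FL / BR M fl.
The two rarest classes, BR m FL and br M fl, are the double crossovers. Comparing them with the parentals, only the br allele has switched, so br is the middle locus and the order is m – br – fl.
m–br: (85 + 4)/1000 = 0.0890; br–fl: (157 + 4)/1000 = 0.1610.
Expected DCO frequency = 0.0890 × 0.1610 ≈ 0.01433; observed = 4/1000 ≈ 0.00400.
Coefficient of coincidence = 0.00400/0.01433 ≈ 0.28.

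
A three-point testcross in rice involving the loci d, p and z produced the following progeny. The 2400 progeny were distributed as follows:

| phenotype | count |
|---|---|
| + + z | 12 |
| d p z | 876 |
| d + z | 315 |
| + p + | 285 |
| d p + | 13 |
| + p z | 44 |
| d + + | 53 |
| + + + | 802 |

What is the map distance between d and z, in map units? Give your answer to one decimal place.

The two most frequent reciprocal classes, + + + and d p z, are the parental types, so the F1 was + + + / d p z.
The two rarest classes, + + z and d p +, are the double crossovers. Comparing them with the parentals, only the z allele has switched, so z is the middle locus and the order is p – z – d.
Crossovers in the z–d interval produce the single-crossover classes d + + and + p z (53 + 44 = 97) plus the double crossovers (25).
RF(z–d) = (97 + 25) / 2400 = 122/2400 = 0.0508 → 5.1 map units.

5.1 map units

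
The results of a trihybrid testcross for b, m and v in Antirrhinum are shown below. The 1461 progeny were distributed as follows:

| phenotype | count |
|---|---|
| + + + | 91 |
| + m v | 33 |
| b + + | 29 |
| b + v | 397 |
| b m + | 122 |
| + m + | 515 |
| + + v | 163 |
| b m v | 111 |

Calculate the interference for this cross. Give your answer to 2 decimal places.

The two most frequent reciprocal classes, b + v and + m +, are the parental types, so the F1 was b + v / + m +.
The two rarest classes, b + + and + m v, are the double crossovers. Comparing them with the parentals, only the v allele has switched, so v is the middle locus and the order is b – v – m.
b–v: (285 + 62)/1461 = 0.2375; v–m: (202 + 62)/1461 = 0.1807.
Expected DCO frequency = 0.2375 × 0.1807 ≈ 0.04292; observed = 62/1461 ≈ 0.04244.
Coefficient of coincidence = 0.04244/0.04292 ≈ 0.99; interference = 1 − 0.99 = 0.01.

0.01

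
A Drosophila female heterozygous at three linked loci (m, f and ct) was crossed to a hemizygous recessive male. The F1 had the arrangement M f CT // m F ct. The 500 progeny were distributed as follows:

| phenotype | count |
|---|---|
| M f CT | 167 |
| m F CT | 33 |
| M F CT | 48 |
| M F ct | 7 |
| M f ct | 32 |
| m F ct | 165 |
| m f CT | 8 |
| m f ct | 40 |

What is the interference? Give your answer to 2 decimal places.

0.09

The two rarest classes, m f CT and M F ct, are the double crossovers. Comparing them with the parentals, only the m allele has switched, so m is the middle locus and the order is f – m – ct.
f–m: (88 + 15)/500 = 0.2060; m–ct: (65 + 15)/500 = 0.1600.
Expected DCO frequency = 0.2060 × 0.1600 ≈ 0.03296; observed = 15/500 ≈ 0.03000.
Coefficient of coincidence = 0.03000/0.03296 ≈ 0.91; interference = 1 − 0.91 = 0.09.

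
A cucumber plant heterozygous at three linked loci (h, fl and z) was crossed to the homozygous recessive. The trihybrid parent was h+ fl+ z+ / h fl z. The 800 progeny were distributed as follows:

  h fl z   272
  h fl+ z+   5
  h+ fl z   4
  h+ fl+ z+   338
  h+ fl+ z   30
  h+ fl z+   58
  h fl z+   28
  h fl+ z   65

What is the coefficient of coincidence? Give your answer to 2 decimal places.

The two rarest classes, h fl+ z+ and h+ fl z, are the double crossovers. Comparing them with the parentals, only the h allele has switched, so h is the middle locus and the order is z – h – fl.
z–h: (58 + 9)/800 = 0.0838; h–fl: (123 + 9)/800 = 0.1650.
Expected DCO frequency = 0.0838 × 0.1650 ≈ 0.01383; observed = 9/800 ≈ 0.01125.
Coefficient of coincidence = 0.01125/0.01383 ≈ 0.81.

0.81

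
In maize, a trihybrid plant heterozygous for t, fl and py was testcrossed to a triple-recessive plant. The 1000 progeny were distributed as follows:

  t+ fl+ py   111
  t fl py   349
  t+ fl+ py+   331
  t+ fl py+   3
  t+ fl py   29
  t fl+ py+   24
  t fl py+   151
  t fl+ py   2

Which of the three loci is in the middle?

The two most frequent reciprocal classes, t fl py and t+ fl+ py+, are the parental types, so the F1 was t fl py / t+ fl+ py+.
The two rarest classes, t fl+ py and t+ fl py+, are the double crossovers. Comparing them with the parentals, only the fl allele has switched, so fl is the middle locus and the order is t – fl – py.

fl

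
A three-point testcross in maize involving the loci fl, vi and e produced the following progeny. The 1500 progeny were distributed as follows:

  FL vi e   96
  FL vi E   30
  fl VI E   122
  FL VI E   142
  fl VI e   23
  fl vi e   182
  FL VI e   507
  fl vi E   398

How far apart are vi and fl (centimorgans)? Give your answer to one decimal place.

18.1 centimorgans

The two most frequent reciprocal classes, fl vi E and FL VI e, are the parental types, so the F1 was fl vi E / FL VI e.
The two rarest classes, FL vi E and fl VI e, are the double crossovers. Comparing them with the parentals, only the fl allele has switched, so fl is the middle locus and the order is e – fl – vi.
Crossovers in the fl–vi interval produce the single-crossover classes fl VI E and FL vi e (122 + 96 = 218) plus the double crossovers (53).
RF(fl–vi) = (218 + 53) / 1500 = 271/1500 = 0.1807 → 18.1 centimorgans.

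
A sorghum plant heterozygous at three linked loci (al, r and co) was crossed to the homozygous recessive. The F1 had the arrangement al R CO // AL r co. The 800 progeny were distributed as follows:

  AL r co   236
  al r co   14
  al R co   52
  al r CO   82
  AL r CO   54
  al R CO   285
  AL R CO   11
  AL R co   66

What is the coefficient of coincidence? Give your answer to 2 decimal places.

The two rarest classes, AL R CO and al r co, are the double crossovers. Comparing them with the parentals, only the al allele has switched, so al is the middle locus and the order is r – al – co.
r–al: (148 + 25)/800 = 0.2162; al–co: (106 + 25)/800 = 0.1638.
Expected DCO frequency = 0.2162 × 0.1638 ≈ 0.03541; observed = 25/800 ≈ 0.03125.
Coefficient of coincidence = 0.03125/0.03541 ≈ 0.88.

0.88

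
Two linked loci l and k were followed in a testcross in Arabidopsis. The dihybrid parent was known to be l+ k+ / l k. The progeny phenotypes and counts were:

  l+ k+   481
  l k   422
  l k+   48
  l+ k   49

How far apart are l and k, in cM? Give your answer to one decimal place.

9.7 cM

The recombinant classes are l+ k and l k+: 49 + 48 = 97.
Recombination frequency = 97/1000 = 0.0970 ≈ 9.7%, i.e. 9.7 cM.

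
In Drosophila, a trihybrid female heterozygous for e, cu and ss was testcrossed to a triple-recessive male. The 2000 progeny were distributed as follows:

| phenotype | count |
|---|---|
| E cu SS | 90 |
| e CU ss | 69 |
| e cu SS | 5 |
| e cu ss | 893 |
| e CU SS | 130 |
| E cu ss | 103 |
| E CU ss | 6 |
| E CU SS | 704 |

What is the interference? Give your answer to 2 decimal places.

0.47

The two most frequent reciprocal classes, E CU SS and e cu ss, are the parental types, so the F1 was E CU SS / e cu ss.
The two rarest classes, E CU ss and e cu SS, are the double crossovers. Comparing them with the parentals, only the ss allele has switched, so ss is the middle locus and the order is e – ss – cu.
e–ss: (233 + 11)/2000 = 0.1220; ss–cu: (159 + 11)/2000 = 0.0850.
Expected DCO frequency = 0.1220 × 0.0850 ≈ 0.01037; observed = 11/2000 ≈ 0.00550.
Coefficient of coincidence = 0.00550/0.01037 ≈ 0.53; interference = 1 − 0.53 = 0.47.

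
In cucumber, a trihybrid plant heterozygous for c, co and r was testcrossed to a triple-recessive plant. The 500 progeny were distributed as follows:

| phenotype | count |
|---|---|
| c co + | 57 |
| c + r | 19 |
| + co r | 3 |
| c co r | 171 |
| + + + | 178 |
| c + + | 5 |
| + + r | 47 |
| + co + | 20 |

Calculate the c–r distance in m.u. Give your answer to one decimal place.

22.4 m.u.

The two most frequent reciprocal classes, c co r and + + +, are the parental types, so the F1 was c co r / + + +.
The two rarest classes, + co r and c + +, are the double crossovers. Comparing them with the parentals, only the c allele has switched, so c is the middle locus and the order is co – c – r.
Crossovers in the c–r interval produce the single-crossover classes c co + and + + r (57 + 47 = 104) plus the double crossovers (8).
RF(c–r) = (104 + 8) / 500 = 112/500 = 0.2240 → 22.4 m.u.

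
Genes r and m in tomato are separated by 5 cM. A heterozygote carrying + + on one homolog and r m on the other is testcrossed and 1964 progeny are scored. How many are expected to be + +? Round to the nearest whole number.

933

A map distance of 5 cM corresponds to a recombination frequency of 0.050.
The F1 is + + / r m, so + + is a parental gamete class with expected frequency (1 − r)/2 = 0.950/2 = 0.4750.
Expected number = 0.4750 × 1964 = 932.90 ≈ 933.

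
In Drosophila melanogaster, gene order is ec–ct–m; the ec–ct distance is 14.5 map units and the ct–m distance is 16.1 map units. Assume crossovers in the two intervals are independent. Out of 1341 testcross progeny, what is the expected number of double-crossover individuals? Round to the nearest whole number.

Map distances give recombination frequencies of 0.145 and 0.161 for the two intervals.
With no interference, expected double-crossover frequency = 0.145 × 0.161 = 0.02334.
Expected number = 0.02334 × 1341 = 31.31 ≈ 31.

31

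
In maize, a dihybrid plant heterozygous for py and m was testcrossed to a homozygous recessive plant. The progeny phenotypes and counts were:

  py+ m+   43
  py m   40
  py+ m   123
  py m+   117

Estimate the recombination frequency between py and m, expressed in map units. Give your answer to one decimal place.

The two most frequent classes, py+ m (123) and py m+ (117), are the parental types, so the F1 was py+ m / py m+.
The recombinant classes are py+ m+ and py m: 43 + 40 = 83.
Recombination frequency = 83/323 = 0.2570 ≈ 25.7%, i.e. 25.7 map units.

25.7 map units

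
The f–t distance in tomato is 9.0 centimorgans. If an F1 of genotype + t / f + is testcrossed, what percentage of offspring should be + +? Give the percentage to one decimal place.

4.5%

A map distance of 9.0 centimorgans corresponds to a recombination frequency of 0.090.
The F1 is + t / f +, so + + is a recombinant gamete class with expected frequency r/2 = 0.090/2 = 0.0450.
That is 0.0450 = 4.5% of the progeny.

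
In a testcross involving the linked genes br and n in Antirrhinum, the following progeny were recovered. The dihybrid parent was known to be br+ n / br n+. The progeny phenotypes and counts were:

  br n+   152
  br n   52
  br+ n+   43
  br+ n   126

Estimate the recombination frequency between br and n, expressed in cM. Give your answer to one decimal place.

The recombinant classes are br+ n+ and br n: 43 + 52 = 95.
Recombination frequency = 95/373 = 0.2547 ≈ 25.5%, i.e. 25.5 cM.

25.5 cM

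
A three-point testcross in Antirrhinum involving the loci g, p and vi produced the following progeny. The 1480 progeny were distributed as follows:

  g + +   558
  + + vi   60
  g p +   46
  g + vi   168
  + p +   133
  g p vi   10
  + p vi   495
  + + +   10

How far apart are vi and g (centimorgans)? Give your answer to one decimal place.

The two most frequent reciprocal classes, g + + and + p vi, are the parental types, so the F1 was g + + / + p vi.
The two rarest classes, + + + and g p vi, are the double crossovers. Comparing them with the parentals, only the g allele has switched, so g is the middle locus and the order is p – g – vi.
Crossovers in the g–vi interval produce the single-crossover classes g + vi and + p + (168 + 133 = 301) plus the double crossovers (20).
RF(g–vi) = (301 + 20) / 1480 = 321/1480 = 0.2169 → 21.7 centimorgans.

21.7 centimorgans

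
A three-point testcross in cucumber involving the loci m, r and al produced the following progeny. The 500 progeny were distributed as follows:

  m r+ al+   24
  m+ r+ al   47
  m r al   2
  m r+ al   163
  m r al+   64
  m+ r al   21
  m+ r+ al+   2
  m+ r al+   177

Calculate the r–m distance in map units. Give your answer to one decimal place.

The two most frequent reciprocal classes, m+ r al+ and m r+ al, are the parental types, so the F1 was m+ r al+ / m r+ al.
The two rarest classes, m+ r+ al+ and m r al, are the double crossovers. Comparing them with the parentals, only the r allele has switched, so r is the middle locus and the order is m – r – al.
Crossovers in the m–r interval produce the single-crossover classes m r al+ and m+ r+ al (64 + 47 = 111) plus the double crossovers (4).
RF(m–r) = (111 + 4) / 500 = 115/500 = 0.2300 → 23.0 map units.

23.0 map units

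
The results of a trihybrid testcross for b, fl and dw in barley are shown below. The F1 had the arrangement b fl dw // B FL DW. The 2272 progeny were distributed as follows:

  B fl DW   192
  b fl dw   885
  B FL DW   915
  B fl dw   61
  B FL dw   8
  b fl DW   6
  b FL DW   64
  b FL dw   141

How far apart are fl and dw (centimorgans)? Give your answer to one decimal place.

15.3 centimorgans

The two rarest classes, b fl DW and B FL dw, are the double crossovers. Comparing them with the parentals, only the dw allele has switched, so dw is the middle locus and the order is fl – dw – b.
Crossovers in the fl–dw interval produce the single-crossover classes b FL dw and B fl DW (141 + 192 = 333) plus the double crossovers (14).
RF(fl–dw) = (333 + 14) / 2272 = 347/2272 = 0.1527 → 15.3 centimorgans.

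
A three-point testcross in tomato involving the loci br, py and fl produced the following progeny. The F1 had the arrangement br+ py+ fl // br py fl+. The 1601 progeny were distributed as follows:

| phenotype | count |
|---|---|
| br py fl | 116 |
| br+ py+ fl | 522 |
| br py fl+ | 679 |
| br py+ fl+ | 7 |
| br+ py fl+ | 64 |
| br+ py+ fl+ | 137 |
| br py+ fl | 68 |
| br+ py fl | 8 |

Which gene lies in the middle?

The two rarest classes, br+ py fl and br py+ fl+, are the double crossovers. Comparing them with the parentals, only the py allele has switched, so py is the middle locus and the order is fl – py – br.

py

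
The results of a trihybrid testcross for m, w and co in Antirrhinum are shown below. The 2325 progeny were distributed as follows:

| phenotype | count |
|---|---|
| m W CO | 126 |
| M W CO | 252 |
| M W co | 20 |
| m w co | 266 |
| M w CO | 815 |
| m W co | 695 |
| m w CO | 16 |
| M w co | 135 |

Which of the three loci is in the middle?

The two most frequent reciprocal classes, M w CO and m W co, are the parental types, so the F1 was M w CO / m W co.
The two rarest classes, m w CO and M W co, are the double crossovers. Comparing them with the parentals, only the m allele has switched, so m is the middle locus and the order is co – m – w.

m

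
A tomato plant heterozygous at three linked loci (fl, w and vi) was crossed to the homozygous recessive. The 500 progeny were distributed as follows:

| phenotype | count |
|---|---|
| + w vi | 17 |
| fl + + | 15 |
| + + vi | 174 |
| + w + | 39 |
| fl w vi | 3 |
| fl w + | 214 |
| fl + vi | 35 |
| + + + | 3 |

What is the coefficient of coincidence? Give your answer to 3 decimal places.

0.987

The two most frequent reciprocal classes, fl w + and + + vi, are the parental types, so the F1 was fl w + / + + vi.
The two rarest classes, fl w vi and + + +, are the double crossovers. Comparing them with the parentals, only the vi allele has switched, so vi is the middle locus and the order is fl – vi – w.
fl–vi: (74 + 6)/500 = 0.1600; vi–w: (32 + 6)/500 = 0.0760.
Expected DCO frequency = 0.1600 × 0.0760 ≈ 0.01216; observed = 6/500 ≈ 0.01200.
Coefficient of coincidence = 0.01200/0.01216 ≈ 0.987.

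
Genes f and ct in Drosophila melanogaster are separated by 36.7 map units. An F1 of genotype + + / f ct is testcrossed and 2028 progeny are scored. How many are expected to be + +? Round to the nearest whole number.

A map distance of 36.7 map units corresponds to a recombination frequency of 0.367.
The F1 is + + / f ct, so + + is a parental gamete class with expected frequency (1 − r)/2 = 0.633/2 = 0.3165.
Expected number = 0.3165 × 2028 = 641.86 ≈ 642.

642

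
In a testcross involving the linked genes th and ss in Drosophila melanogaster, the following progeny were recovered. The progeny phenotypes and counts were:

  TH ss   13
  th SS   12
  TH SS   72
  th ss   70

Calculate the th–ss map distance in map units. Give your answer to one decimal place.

The two most frequent classes, TH SS (72) and th ss (70), are the parental types, so the F1 was TH SS / th ss.
The recombinant classes are TH ss and th SS: 13 + 12 = 25.
Recombination frequency = 25/167 = 0.1497 ≈ 15.0%, i.e. 15.0 map units.

15.0 map units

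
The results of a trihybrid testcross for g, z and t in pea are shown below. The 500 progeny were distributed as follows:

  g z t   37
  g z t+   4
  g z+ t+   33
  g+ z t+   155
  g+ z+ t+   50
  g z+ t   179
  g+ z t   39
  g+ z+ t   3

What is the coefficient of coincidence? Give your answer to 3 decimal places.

The two most frequent reciprocal classes, g z+ t and g+ z t+, are the parental types, so the F1 was g z+ t / g+ z t+.
The two rarest classes, g+ z+ t and g z t+, are the double crossovers. Comparing them with the parentals, only the g allele has switched, so g is the middle locus and the order is t – g – z.
t–g: (72 + 7)/500 = 0.1580; g–z: (87 + 7)/500 = 0.1880.
Expected DCO frequency = 0.1580 × 0.1880 ≈ 0.02970; observed = 7/500 ≈ 0.01400.
Coefficient of coincidence = 0.01400/0.02970 ≈ 0.471.

0.471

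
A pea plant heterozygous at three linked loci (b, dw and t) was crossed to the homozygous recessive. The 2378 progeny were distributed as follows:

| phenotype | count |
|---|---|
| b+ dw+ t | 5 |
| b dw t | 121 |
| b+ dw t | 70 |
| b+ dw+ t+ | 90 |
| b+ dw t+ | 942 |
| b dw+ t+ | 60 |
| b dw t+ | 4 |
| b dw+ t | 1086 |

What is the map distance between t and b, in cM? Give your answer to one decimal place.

The two most frequent reciprocal classes, b+ dw t+ and b dw+ t, are the parental types, so the F1 was b+ dw t+ / b dw+ t.
The two rarest classes, b dw t+ and b+ dw+ t, are the double crossovers. Comparing them with the parentals, only the b allele has switched, so b is the middle locus and the order is dw – b – t.
Crossovers in the b–t interval produce the single-crossover classes b+ dw t and b dw+ t+ (70 + 60 = 130) plus the double crossovers (9).
RF(b–t) = (130 + 9) / 2378 = 139/2378 = 0.0585 → 5.8 cM.

5.8 cM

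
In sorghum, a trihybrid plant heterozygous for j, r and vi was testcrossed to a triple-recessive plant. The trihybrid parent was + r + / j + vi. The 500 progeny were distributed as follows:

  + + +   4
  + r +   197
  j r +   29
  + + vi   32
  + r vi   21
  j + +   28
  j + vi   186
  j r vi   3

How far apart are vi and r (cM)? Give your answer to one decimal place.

11.2 cM

The two rarest classes, + + + and j r vi, are the double crossovers. Comparing them with the parentals, only the r allele has switched, so r is the middle locus and the order is vi – r – j.
Crossovers in the vi–r interval produce the single-crossover classes + r vi and j + + (21 + 28 = 49) plus the double crossovers (7).
RF(vi–r) = (49 + 7) / 500 = 56/500 = 0.1120 → 11.2 cM.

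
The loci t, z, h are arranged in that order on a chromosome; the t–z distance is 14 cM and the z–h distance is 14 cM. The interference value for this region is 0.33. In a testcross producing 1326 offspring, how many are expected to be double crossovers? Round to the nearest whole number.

17

Map distances give recombination frequencies of 0.140 and 0.140 for the two intervals.
With interference 0.33 (so coincidence = 0.67), expected double-crossover frequency = 0.140 × 0.140 × 0.67 = 0.01313.
Expected number = 0.01313 × 1326 = 17.41 ≈ 17.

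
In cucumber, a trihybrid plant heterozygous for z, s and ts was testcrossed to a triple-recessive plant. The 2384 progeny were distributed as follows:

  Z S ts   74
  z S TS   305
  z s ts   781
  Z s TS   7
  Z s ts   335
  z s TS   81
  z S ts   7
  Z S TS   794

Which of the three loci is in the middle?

The two most frequent reciprocal classes, Z S TS and z s ts, are the parental types, so the F1 was Z S TS / z s ts.
The two rarest classes, Z s TS and z S ts, are the double crossovers. Comparing them with the parentals, only the s allele has switched, so s is the middle locus and the order is z – s – ts.

s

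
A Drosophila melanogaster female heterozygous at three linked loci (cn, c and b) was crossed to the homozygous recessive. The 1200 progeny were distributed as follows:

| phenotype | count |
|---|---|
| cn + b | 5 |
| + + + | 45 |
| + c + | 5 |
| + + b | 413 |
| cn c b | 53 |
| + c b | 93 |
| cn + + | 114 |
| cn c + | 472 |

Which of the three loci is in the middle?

The two most frequent reciprocal classes, + + b and cn c +, are the parental types, so the F1 was + + b / cn c +.
The two rarest classes, cn + b and + c +, are the double crossovers. Comparing them with the parentals, only the cn allele has switched, so cn is the middle locus and the order is c – cn – b.

cn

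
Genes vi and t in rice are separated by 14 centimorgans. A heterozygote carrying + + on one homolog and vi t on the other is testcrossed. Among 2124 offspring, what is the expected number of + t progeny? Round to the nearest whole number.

A map distance of 14 centimorgans corresponds to a recombination frequency of 0.140.
The F1 is + + / vi t, so + t is a recombinant gamete class with expected frequency r/2 = 0.140/2 = 0.0700.
Expected number = 0.0700 × 2124 = 148.68 ≈ 149.

149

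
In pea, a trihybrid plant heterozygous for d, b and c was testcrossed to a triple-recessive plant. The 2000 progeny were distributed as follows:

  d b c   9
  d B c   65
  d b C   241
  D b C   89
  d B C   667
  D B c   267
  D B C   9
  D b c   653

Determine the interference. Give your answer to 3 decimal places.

The two most frequent reciprocal classes, D b c and d B C, are the parental types, so the F1 was D b c / d B C.
The two rarest classes, d b c and D B C, are the double crossovers. Comparing them with the parentals, only the d allele has switched, so d is the middle locus and the order is c – d – b.
c–d: (154 + 18)/2000 = 0.0860; d–b: (508 + 18)/2000 = 0.2630.
Expected DCO frequency = 0.0860 × 0.2630 ≈ 0.02262; observed = 18/2000 ≈ 0.00900.
Coefficient of coincidence = 0.00900/0.02262 ≈ 0.398; interference = 1 − 0.398 = 0.602.

0.602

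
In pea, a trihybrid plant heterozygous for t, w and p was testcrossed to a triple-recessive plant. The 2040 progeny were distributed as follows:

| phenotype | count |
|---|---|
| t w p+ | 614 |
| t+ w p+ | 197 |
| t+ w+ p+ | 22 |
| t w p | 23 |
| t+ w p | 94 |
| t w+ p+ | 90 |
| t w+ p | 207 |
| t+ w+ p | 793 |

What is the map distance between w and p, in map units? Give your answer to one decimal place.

11.2 map units

The two most frequent reciprocal classes, t w p+ and t+ w+ p, are the parental types, so the F1 was t w p+ / t+ w+ p.
The two rarest classes, t w p and t+ w+ p+, are the double crossovers. Comparing them with the parentals, only the p allele has switched, so p is the middle locus and the order is t – p – w.
Crossovers in the p–w interval produce the single-crossover classes t w+ p+ and t+ w p (90 + 94 = 184) plus the double crossovers (45).
RF(p–w) = (184 + 45) / 2040 = 229/2040 = 0.1123 → 11.2 map units.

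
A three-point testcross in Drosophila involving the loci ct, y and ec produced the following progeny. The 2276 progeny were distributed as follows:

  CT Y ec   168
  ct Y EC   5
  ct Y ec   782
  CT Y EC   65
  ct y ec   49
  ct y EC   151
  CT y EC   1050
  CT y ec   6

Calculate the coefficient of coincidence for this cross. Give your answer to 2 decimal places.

The two most frequent reciprocal classes, CT y EC and ct Y ec, are the parental types, so the F1 was CT y EC / ct Y ec.
The two rarest classes, CT y ec and ct Y EC, are the double crossovers. Comparing them with the parentals, only the ec allele has switched, so ec is the middle locus and the order is ct – ec – y.
ct–ec: (319 + 11)/2276 = 0.1450; ec–y: (114 + 11)/2276 = 0.0549.
Expected DCO frequency = 0.1450 × 0.0549 ≈ 0.00796; observed = 11/2276 ≈ 0.00483.
Coefficient of coincidence = 0.00483/0.00796 ≈ 0.61.

0.61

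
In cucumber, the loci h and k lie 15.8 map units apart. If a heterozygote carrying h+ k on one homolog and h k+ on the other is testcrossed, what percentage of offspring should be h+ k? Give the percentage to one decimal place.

A map distance of 15.8 map units corresponds to a recombination frequency of 0.158.
The F1 is h+ k / h k+, so h+ k is a parental gamete class with expected frequency (1 − r)/2 = 0.842/2 = 0.4210.
That is 0.4210 = 42.1% of the progeny.

42.1%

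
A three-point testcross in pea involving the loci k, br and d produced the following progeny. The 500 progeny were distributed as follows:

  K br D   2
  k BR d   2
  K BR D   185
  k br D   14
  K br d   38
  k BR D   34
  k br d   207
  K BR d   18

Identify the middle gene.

The two most frequent reciprocal classes, k br d and K BR D, are the parental types, so the F1 was k br d / K BR D.
The two rarest classes, k BR d and K br D, are the double crossovers. Comparing them with the parentals, only the br allele has switched, so br is the middle locus and the order is k – br – d.

br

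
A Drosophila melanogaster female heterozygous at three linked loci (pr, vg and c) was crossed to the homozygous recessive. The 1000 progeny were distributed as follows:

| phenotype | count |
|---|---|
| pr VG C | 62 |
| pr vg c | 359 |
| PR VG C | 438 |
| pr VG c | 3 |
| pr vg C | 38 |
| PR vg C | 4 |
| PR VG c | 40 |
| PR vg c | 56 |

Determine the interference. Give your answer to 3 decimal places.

0.341

The two most frequent reciprocal classes, pr vg c and PR VG C, are the parental types, so the F1 was pr vg c / PR VG C.
The two rarest classes, pr VG c and PR vg C, are the double crossovers. Comparing them with the parentals, only the vg allele has switched, so vg is the middle locus and the order is pr – vg – c.
pr–vg: (118 + 7)/1000 = 0.1250; vg–c: (78 + 7)/1000 = 0.0850.
Expected DCO frequency = 0.1250 × 0.0850 ≈ 0.01063; observed = 7/1000 ≈ 0.00700.
Coefficient of coincidence = 0.00700/0.01063 ≈ 0.659; interference = 1 − 0.659 = 0.341.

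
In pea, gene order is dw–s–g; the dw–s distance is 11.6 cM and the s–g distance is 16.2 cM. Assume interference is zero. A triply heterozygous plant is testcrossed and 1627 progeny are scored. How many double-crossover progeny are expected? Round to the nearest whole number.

31

Map distances give recombination frequencies of 0.116 and 0.162 for the two intervals.
With no interference, expected double-crossover frequency = 0.116 × 0.162 = 0.01879.
Expected number = 0.01879 × 1627 = 30.57 ≈ 31.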